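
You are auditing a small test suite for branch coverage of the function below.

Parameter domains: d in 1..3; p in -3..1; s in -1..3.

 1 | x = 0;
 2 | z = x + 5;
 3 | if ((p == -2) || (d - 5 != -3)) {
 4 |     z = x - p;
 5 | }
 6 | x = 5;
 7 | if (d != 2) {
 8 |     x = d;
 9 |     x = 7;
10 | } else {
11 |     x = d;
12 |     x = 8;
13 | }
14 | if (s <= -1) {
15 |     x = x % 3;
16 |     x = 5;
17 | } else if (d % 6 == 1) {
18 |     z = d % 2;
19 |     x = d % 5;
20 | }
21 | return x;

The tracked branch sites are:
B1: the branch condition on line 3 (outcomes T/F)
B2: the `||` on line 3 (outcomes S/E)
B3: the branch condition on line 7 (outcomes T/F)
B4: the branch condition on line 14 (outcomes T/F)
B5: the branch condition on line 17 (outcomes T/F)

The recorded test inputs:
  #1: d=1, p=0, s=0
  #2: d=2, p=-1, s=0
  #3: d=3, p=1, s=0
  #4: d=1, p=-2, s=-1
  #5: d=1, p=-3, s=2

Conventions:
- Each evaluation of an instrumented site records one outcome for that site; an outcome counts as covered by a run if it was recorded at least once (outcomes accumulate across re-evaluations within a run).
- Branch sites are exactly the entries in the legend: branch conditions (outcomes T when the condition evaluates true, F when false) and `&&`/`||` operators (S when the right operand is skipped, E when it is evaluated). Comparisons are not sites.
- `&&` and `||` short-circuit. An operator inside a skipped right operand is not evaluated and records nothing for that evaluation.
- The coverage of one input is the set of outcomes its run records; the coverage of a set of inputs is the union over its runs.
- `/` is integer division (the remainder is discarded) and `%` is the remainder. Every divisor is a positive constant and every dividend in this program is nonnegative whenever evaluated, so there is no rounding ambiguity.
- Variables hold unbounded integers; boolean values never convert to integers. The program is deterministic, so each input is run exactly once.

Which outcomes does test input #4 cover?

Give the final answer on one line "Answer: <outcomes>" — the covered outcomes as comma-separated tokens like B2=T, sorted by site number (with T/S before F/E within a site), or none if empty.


Tracing the run of input #4 (d=1, p=-2, s=-1):
  B2->S, B1->T, B3->T, B4->T
deduplicating events, the covered set is: B1=T, B2=S, B3=T, B4=T
Answer: B1=T, B2=S, B3=T, B4=T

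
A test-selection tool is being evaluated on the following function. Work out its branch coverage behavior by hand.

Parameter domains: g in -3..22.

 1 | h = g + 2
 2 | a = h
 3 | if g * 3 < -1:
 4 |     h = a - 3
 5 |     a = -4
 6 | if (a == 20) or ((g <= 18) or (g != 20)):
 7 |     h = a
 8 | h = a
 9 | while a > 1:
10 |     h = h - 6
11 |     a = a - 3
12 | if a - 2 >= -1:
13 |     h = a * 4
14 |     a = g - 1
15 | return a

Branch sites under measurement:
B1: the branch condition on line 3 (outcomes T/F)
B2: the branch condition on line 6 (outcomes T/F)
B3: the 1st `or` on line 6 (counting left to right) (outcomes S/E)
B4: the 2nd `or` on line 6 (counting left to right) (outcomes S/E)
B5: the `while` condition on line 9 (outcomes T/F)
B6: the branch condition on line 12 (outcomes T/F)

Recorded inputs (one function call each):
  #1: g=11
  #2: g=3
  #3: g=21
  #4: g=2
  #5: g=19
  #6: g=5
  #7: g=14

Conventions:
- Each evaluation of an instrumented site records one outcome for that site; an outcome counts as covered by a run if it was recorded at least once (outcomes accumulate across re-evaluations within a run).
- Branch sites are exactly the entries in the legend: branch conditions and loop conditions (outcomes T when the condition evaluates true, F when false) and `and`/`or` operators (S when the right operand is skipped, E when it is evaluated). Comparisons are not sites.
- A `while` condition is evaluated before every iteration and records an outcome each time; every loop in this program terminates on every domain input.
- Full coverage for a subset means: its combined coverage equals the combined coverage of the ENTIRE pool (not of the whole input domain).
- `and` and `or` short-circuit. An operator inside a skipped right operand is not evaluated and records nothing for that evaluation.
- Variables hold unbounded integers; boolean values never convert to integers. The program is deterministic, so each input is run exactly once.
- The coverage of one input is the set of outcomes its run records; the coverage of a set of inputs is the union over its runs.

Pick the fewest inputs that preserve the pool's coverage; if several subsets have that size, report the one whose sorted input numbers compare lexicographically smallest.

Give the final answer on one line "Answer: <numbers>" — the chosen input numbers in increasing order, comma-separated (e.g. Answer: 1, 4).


test 1 (g=11) fires B1->F, B3->E, B4->S, B2->T, B5->T, B5->T, B5->T, B5->T, B5->F, B6->T; hits B1=F, B2=T, B3=E, B4=S, B5=T, B5=F, B6=T
test 2 (g=3) fires B1->F, B3->E, B4->S, B2->T, B5->T, B5->T, B5->F, B6->F; hits B1=F, B2=T, B3=E, B4=S, B5=T, B5=F, B6=F
test 3 (g=21) fires B1->F, B3->E, B4->E, B2->T, B5->T, B5->T, B5->T, B5->T, B5->T, B5->T, B5->T, B5->T, B5->F, B6->F; hits B1=F, B2=T, B3=E, B4=E, B5=T, B5=F, B6=F
test 4 (g=2) fires B1->F, B3->E, B4->S, B2->T, B5->T, B5->F, B6->T; hits B1=F, B2=T, B3=E, B4=S, B5=T, B5=F, B6=T
test 5 (g=19) fires B1->F, B3->E, B4->E, B2->T, B5->T, B5->T, B5->T, B5->T, B5->T, B5->T, B5->T, B5->F, B6->F; hits B1=F, B2=T, B3=E, B4=E, B5=T, B5=F, B6=F
test 6 (g=5) fires B1->F, B3->E, B4->S, B2->T, B5->T, B5->T, B5->F, B6->T; hits B1=F, B2=T, B3=E, B4=S, B5=T, B5=F, B6=T
test 7 (g=14) fires B1->F, B3->E, B4->S, B2->T, B5->T, B5->T, B5->T, B5->T, B5->T, B5->F, B6->T; hits B1=F, B2=T, B3=E, B4=S, B5=T, B5=F, B6=T
the full pool covers 9 outcomes: B1=F, B2=T, B3=E, B4=S, B4=E, B5=T, B5=F, B6=T, B6=F
checked all size-1 subsets: none covers 9 outcomes (max 7/9)
size 2: inputs {1, 3} cover all 9 outcomes, and no lexicographically smaller subset of this size does
Answer: 1, 3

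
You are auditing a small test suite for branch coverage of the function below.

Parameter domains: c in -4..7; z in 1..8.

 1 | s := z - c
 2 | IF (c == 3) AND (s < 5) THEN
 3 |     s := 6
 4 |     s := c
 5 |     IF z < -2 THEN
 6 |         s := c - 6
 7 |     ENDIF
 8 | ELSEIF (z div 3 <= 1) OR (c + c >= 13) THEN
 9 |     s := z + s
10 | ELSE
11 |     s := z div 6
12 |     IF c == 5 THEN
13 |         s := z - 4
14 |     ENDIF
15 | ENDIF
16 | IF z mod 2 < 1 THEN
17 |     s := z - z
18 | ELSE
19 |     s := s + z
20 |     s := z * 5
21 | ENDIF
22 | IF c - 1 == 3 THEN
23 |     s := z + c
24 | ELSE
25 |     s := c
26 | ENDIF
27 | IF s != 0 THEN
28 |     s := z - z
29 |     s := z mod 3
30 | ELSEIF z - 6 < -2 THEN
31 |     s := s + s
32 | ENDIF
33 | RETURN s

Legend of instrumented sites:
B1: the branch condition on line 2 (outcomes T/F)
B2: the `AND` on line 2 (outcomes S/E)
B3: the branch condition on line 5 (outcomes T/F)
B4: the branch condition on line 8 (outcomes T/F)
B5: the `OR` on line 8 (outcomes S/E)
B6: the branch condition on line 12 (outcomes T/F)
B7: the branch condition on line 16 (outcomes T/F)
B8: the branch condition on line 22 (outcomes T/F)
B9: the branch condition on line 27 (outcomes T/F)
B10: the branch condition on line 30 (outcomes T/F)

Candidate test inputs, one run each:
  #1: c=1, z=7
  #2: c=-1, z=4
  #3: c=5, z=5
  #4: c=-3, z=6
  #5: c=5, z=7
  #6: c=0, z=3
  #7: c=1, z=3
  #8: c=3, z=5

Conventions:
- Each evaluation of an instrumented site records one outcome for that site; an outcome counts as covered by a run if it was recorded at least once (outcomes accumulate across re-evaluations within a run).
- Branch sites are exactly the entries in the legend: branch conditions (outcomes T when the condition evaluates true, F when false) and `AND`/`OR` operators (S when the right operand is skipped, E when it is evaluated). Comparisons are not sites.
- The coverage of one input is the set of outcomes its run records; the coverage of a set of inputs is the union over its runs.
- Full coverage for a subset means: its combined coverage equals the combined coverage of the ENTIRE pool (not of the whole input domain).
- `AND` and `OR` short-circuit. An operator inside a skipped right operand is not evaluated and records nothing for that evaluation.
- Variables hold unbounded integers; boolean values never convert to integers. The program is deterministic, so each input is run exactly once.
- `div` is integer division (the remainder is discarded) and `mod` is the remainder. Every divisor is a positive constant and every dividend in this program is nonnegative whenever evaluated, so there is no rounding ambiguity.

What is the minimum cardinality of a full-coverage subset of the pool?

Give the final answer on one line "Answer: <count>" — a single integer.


input #1 (c=1, z=7): covers B1=F, B2=S, B4=F, B5=E, B6=F, B7=F, B8=F, B9=T
input #2 (c=-1, z=4): covers B1=F, B2=S, B4=T, B5=S, B7=T, B8=F, B9=T
input #3 (c=5, z=5): covers B1=F, B2=S, B4=T, B5=S, B7=F, B8=F, B9=T
input #4 (c=-3, z=6): covers B1=F, B2=S, B4=F, B5=E, B6=F, B7=T, B8=F, B9=T
input #5 (c=5, z=7): covers B1=F, B2=S, B4=F, B5=E, B6=T, B7=F, B8=F, B9=T
input #6 (c=0, z=3): covers B1=F, B2=S, B4=T, B5=S, B7=F, B8=F, B9=F, B10=T
input #7 (c=1, z=3): covers B1=F, B2=S, B4=T, B5=S, B7=F, B8=F, B9=T
input #8 (c=3, z=5): covers B1=T, B2=E, B3=F, B7=F, B8=F, B9=T
the full pool covers 17 outcomes: B1=T, B1=F, B2=S, B2=E, B3=F, B4=T, B4=F, B5=S, B5=E, B6=T, B6=F, B7=T, B7=F, B8=F, B9=T, B9=F, B10=T
checked all size-1 subsets: none covers 17 outcomes (max 8/17)
checked all size-2 subsets: none covers 17 outcomes (max 13/17)
checked all size-3 subsets: none covers 17 outcomes (max 16/17)
the canonical winner is {4, 5, 6, 8}: size 4, full 17-outcome coverage, earliest index list among size-4 covers
Answer: 4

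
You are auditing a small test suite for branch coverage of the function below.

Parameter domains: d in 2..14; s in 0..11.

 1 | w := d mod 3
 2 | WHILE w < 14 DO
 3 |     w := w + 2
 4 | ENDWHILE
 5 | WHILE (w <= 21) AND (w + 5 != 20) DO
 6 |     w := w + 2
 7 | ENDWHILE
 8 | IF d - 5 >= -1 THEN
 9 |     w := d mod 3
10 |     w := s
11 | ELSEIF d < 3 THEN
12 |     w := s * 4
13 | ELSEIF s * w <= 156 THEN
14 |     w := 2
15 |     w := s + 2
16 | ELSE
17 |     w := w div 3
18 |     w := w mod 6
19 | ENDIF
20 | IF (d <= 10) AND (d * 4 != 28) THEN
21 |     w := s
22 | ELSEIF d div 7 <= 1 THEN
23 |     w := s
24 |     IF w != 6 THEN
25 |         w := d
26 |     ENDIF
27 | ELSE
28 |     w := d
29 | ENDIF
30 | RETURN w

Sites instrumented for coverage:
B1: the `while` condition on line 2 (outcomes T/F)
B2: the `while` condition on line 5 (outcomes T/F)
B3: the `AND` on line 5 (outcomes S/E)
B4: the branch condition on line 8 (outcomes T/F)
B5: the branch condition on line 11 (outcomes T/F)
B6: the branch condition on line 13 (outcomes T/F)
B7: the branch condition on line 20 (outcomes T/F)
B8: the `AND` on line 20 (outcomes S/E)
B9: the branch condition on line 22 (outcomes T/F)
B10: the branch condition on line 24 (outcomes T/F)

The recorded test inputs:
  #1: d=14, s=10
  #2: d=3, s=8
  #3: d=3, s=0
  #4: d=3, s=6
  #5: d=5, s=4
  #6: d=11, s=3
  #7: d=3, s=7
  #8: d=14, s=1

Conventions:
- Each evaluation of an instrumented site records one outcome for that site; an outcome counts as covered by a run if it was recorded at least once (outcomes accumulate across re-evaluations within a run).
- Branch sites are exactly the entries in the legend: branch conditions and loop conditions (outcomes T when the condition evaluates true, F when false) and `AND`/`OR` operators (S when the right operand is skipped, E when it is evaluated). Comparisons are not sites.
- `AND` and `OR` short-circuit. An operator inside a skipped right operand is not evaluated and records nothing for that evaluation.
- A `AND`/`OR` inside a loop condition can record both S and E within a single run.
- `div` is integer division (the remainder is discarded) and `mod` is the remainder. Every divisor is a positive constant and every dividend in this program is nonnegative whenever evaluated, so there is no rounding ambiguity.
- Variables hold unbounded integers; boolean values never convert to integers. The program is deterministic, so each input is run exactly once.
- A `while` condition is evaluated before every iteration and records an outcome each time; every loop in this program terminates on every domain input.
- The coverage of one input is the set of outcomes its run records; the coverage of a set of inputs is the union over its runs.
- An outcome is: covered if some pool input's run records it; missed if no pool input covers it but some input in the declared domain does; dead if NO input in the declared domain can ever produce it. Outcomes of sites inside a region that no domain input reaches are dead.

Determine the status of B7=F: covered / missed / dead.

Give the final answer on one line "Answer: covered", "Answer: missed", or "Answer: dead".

B7=F is recorded by pool input(s) 1, 6, 8 -> covered

Answer: covered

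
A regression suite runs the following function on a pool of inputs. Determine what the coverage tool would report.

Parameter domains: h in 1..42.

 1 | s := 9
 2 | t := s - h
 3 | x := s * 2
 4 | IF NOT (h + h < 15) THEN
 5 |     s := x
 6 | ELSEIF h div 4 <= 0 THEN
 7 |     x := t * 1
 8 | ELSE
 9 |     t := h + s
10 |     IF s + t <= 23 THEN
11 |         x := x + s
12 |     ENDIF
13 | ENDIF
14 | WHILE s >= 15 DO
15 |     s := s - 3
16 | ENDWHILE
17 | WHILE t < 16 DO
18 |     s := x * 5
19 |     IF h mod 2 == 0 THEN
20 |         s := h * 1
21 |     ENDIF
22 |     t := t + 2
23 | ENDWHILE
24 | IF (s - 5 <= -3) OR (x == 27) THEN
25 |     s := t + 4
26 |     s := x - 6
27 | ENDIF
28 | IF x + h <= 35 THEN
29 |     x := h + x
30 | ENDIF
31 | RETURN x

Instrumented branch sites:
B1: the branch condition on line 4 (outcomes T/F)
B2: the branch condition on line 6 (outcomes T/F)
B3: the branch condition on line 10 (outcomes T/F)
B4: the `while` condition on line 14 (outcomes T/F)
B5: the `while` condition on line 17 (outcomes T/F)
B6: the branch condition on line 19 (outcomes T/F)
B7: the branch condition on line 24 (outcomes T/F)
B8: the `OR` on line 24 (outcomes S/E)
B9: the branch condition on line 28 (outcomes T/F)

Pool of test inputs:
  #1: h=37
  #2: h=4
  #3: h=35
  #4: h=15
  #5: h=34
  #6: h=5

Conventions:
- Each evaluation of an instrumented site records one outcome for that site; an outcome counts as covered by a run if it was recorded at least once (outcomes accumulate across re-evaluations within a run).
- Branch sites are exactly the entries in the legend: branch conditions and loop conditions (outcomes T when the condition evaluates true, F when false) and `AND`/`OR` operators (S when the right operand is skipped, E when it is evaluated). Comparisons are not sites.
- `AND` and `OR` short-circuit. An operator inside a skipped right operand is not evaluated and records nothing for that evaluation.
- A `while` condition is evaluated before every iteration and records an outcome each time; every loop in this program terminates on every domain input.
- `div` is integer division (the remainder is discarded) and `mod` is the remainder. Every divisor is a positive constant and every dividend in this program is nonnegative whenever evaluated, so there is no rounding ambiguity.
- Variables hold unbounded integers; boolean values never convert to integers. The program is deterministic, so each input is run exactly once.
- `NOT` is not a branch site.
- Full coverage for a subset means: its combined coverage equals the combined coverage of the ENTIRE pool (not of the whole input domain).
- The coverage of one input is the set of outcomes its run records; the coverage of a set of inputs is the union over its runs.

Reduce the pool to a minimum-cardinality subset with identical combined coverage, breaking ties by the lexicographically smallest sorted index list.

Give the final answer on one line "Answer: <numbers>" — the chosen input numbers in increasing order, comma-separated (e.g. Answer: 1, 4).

input #1 (h=37): covers B1=T, B4=T, B4=F, B5=T, B5=F, B6=F, B7=F, B8=E, B9=F
input #2 (h=4): covers B1=F, B2=F, B3=T, B4=F, B5=T, B5=F, B6=T, B7=T, B8=E, B9=T
input #3 (h=35): covers B1=T, B4=T, B4=F, B5=T, B5=F, B6=F, B7=F, B8=E, B9=F
input #4 (h=15): covers B1=T, B4=T, B4=F, B5=T, B5=F, B6=F, B7=F, B8=E, B9=T
input #5 (h=34): covers B1=T, B4=T, B4=F, B5=T, B5=F, B6=T, B7=F, B8=E, B9=F
input #6 (h=5): covers B1=F, B2=F, B3=T, B4=F, B5=T, B5=F, B6=F, B7=T, B8=E, B9=T
union over all inputs: B1=T, B1=F, B2=F, B3=T, B4=T, B4=F, B5=T, B5=F, B6=T, B6=F, B7=T, B7=F, B8=E, B9=T, B9=F (15 outcomes)
no size-1 subset reaches all 15 outcomes (best union: 10/15)
size 2: inputs {1, 2} cover all 15 outcomes, and no lexicographically smaller subset of this size does

Answer: 1, 2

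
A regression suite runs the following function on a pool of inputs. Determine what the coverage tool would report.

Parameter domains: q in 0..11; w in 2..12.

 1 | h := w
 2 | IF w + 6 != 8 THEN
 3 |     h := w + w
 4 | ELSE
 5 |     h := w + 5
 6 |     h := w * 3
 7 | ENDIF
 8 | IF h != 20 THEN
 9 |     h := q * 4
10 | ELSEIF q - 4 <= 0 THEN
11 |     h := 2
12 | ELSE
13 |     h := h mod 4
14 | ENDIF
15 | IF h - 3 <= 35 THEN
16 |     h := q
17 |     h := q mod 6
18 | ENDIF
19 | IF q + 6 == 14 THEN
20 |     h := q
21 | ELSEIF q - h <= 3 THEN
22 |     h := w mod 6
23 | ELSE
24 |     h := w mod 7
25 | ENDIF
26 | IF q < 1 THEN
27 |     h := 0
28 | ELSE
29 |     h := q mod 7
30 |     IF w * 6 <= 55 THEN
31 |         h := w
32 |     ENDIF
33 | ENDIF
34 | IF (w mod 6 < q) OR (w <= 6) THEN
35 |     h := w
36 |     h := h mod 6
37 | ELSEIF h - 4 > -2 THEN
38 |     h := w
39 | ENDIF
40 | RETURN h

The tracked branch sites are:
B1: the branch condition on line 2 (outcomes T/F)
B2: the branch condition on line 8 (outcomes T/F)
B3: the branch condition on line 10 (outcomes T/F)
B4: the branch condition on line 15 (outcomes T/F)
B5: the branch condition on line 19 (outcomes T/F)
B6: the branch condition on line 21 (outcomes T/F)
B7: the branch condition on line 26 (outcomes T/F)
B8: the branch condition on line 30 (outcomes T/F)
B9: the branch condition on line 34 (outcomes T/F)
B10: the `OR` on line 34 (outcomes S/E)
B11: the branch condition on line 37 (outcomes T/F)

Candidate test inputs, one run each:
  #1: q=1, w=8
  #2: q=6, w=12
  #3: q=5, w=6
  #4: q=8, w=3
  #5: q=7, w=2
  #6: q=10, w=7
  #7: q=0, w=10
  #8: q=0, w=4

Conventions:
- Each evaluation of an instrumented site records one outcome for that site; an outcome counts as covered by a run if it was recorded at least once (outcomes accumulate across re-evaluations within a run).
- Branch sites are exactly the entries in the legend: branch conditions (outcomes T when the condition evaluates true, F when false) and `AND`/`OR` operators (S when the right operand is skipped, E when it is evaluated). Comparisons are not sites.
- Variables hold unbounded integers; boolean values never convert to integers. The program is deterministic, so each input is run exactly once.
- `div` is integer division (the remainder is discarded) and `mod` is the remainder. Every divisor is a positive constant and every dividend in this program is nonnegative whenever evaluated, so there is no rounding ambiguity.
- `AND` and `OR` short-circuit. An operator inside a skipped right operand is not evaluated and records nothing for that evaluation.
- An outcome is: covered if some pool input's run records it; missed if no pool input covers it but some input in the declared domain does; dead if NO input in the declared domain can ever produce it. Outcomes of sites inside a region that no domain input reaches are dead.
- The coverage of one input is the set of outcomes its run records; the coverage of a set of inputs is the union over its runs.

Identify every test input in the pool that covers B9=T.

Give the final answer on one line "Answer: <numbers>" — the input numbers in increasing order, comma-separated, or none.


input #1 (q=1, w=8): does not produce B9=T
input #2 (q=6, w=12): produces B9=T
input #3 (q=5, w=6): produces B9=T
input #4 (q=8, w=3): produces B9=T
input #5 (q=7, w=2): produces B9=T
input #6 (q=10, w=7): produces B9=T
input #7 (q=0, w=10): does not produce B9=T
input #8 (q=0, w=4): produces B9=T
Answer: 2, 3, 4, 5, 6, 8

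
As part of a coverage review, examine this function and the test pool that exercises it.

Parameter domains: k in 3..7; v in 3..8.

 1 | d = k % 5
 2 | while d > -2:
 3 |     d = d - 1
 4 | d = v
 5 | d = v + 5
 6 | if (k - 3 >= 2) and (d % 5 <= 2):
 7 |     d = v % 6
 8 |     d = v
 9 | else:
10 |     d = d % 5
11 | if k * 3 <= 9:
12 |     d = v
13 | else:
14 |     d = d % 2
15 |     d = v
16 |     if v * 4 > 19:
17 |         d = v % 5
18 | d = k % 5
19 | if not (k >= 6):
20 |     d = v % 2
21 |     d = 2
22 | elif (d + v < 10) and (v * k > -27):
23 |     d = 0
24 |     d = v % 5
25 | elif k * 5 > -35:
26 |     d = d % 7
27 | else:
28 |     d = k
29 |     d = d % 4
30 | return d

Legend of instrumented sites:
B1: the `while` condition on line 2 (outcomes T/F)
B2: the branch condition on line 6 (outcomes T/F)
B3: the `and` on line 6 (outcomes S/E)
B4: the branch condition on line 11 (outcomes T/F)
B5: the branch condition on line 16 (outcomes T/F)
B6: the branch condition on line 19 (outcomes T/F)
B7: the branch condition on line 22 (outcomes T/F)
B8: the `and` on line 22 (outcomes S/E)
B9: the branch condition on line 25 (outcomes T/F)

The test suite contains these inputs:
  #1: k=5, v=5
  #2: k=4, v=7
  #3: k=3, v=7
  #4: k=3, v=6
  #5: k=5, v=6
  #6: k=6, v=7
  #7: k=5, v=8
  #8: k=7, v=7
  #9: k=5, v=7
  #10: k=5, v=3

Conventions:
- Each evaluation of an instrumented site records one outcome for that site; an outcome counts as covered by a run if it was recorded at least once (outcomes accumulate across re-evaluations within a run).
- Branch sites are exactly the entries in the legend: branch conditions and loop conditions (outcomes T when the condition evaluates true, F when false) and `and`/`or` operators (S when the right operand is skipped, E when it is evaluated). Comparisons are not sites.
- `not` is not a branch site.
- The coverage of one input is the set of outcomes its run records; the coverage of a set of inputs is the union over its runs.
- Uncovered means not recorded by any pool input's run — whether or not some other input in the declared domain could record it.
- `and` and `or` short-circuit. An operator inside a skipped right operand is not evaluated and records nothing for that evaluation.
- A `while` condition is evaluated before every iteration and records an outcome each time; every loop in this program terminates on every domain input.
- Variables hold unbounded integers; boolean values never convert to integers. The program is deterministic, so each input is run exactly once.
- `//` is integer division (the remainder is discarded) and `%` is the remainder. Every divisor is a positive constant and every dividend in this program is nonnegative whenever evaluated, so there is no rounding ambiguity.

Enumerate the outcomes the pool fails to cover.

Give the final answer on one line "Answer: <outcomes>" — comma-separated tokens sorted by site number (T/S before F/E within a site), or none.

#1 (k=5, v=5) -> B1->T, B1->T, B1->F, B3->E, B2->T, B4->F, B5->T, B6->T; covered: B1=T, B1=F, B2=T, B3=E, B4=F, B5=T, B6=T
#2 (k=4, v=7) -> B1->T, B1->T, B1->T, B1->T, B1->T, B1->T, B1->F, B3->S, B2->F, B4->F, B5->T, B6->T; covered: B1=T, B1=F, B2=F, B3=S, B4=F, B5=T, B6=T
#3 (k=3, v=7) -> B1->T, B1->T, B1->T, B1->T, B1->T, B1->F, B3->S, B2->F, B4->T, B6->T; covered: B1=T, B1=F, B2=F, B3=S, B4=T, B6=T
#4 (k=3, v=6) -> B1->T, B1->T, B1->T, B1->T, B1->T, B1->F, B3->S, B2->F, B4->T, B6->T; covered: B1=T, B1=F, B2=F, B3=S, B4=T, B6=T
#5 (k=5, v=6) -> B1->T, B1->T, B1->F, B3->E, B2->T, B4->F, B5->T, B6->T; covered: B1=T, B1=F, B2=T, B3=E, B4=F, B5=T, B6=T
#6 (k=6, v=7) -> B1->T, B1->T, B1->T, B1->F, B3->E, B2->T, B4->F, B5->T, B6->F, B8->E, B7->T; covered: B1=T, B1=F, B2=T, B3=E, B4=F, B5=T, B6=F, B7=T, B8=E
#7 (k=5, v=8) -> B1->T, B1->T, B1->F, B3->E, B2->F, B4->F, B5->T, B6->T; covered: B1=T, B1=F, B2=F, B3=E, B4=F, B5=T, B6=T
#8 (k=7, v=7) -> B1->T, B1->T, B1->T, B1->T, B1->F, B3->E, B2->T, B4->F, B5->T, B6->F, B8->E, B7->T; covered: B1=T, B1=F, B2=T, B3=E, B4=F, B5=T, B6=F, B7=T, B8=E
#9 (k=5, v=7) -> B1->T, B1->T, B1->F, B3->E, B2->T, B4->F, B5->T, B6->T; covered: B1=T, B1=F, B2=T, B3=E, B4=F, B5=T, B6=T
#10 (k=5, v=3) -> B1->T, B1->T, B1->F, B3->E, B2->F, B4->F, B5->F, B6->T; covered: B1=T, B1=F, B2=F, B3=E, B4=F, B5=F, B6=T
union over the pool: B1=T, B1=F, B2=T, B2=F, B3=S, B3=E, B4=T, B4=F, B5=T, B5=F, B6=T, B6=F, B7=T, B8=E
uncovered (4 of 18): B7=F, B8=S, B9=T, B9=F

Answer: B7=F, B8=S, B9=T, B9=F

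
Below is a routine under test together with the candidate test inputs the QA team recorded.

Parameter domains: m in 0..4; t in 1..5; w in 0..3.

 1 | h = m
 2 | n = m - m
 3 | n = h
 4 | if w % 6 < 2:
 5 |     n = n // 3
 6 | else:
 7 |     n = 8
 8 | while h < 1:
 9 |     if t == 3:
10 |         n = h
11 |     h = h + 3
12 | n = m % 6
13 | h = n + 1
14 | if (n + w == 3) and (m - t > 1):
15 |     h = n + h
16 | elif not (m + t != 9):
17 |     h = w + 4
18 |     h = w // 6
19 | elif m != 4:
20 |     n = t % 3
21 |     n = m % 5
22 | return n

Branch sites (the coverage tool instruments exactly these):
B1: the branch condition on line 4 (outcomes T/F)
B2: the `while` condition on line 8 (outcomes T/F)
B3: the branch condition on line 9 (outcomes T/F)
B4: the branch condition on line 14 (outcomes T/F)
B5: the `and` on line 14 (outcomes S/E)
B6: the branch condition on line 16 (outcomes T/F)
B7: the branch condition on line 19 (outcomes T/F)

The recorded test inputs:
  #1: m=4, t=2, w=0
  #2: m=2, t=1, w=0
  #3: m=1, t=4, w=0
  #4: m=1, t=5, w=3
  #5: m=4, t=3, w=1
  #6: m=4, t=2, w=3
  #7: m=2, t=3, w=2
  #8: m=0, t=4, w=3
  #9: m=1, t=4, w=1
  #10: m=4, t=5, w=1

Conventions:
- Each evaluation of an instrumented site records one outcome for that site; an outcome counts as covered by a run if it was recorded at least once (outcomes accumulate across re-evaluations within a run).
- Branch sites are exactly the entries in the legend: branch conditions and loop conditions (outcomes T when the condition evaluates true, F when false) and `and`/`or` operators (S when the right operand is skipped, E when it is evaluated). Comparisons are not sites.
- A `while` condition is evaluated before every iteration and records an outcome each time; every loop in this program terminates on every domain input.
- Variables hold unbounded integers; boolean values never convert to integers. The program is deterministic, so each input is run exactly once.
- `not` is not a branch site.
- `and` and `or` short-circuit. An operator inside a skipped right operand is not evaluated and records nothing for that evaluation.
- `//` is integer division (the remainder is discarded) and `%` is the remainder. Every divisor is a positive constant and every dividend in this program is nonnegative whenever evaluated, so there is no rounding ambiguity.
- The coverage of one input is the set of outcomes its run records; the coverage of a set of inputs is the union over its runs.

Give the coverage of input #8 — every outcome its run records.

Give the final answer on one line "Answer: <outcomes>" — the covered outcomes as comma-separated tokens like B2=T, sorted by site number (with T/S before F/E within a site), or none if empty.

Tracing the run of input #8 (m=0, t=4, w=3):
  B1->F, B2->T, B3->F, B2->F, B5->E, B4->F, B6->F, B7->T
distinct outcomes covered: B1=F, B2=T, B2=F, B3=F, B4=F, B5=E, B6=F, B7=T

Answer: B1=F, B2=T, B2=F, B3=F, B4=F, B5=E, B6=F, B7=T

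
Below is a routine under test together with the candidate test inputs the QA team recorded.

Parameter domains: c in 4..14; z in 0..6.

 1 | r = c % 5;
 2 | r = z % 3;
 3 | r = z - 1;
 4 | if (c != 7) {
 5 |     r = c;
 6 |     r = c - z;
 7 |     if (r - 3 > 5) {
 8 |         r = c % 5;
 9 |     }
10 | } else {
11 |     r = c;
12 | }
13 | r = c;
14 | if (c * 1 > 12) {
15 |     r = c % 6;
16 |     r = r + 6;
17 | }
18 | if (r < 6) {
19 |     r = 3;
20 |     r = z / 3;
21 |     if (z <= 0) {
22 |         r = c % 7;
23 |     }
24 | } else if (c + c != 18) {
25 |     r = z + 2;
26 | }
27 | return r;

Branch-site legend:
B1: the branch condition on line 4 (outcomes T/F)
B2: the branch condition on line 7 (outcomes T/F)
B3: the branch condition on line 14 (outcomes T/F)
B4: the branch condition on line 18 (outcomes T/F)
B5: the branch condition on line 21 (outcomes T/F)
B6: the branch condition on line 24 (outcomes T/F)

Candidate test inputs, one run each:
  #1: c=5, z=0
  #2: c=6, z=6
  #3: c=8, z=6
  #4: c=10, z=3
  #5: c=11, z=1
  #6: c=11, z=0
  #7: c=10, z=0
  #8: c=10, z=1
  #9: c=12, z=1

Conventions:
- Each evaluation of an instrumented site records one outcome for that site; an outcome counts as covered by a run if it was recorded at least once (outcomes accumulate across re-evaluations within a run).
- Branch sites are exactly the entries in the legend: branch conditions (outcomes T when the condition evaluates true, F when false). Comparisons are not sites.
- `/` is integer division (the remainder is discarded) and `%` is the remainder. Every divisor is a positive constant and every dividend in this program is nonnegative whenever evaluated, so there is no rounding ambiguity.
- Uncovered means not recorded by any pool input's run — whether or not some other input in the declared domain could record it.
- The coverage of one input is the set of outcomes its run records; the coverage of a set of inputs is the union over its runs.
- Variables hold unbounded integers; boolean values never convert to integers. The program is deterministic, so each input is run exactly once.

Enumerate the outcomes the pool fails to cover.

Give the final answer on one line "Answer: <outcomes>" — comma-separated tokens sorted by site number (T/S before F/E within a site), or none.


input #1 (c=5, z=0): events B1->T, B2->F, B3->F, B4->T, B5->T; covers B1=T, B2=F, B3=F, B4=T, B5=T
input #2 (c=6, z=6): events B1->T, B2->F, B3->F, B4->F, B6->T; covers B1=T, B2=F, B3=F, B4=F, B6=T
input #3 (c=8, z=6): events B1->T, B2->F, B3->F, B4->F, B6->T; covers B1=T, B2=F, B3=F, B4=F, B6=T
input #4 (c=10, z=3): events B1->T, B2->F, B3->F, B4->F, B6->T; covers B1=T, B2=F, B3=F, B4=F, B6=T
input #5 (c=11, z=1): events B1->T, B2->T, B3->F, B4->F, B6->T; covers B1=T, B2=T, B3=F, B4=F, B6=T
input #6 (c=11, z=0): events B1->T, B2->T, B3->F, B4->F, B6->T; covers B1=T, B2=T, B3=F, B4=F, B6=T
input #7 (c=10, z=0): events B1->T, B2->T, B3->F, B4->F, B6->T; covers B1=T, B2=T, B3=F, B4=F, B6=T
input #8 (c=10, z=1): events B1->T, B2->T, B3->F, B4->F, B6->T; covers B1=T, B2=T, B3=F, B4=F, B6=T
input #9 (c=12, z=1): events B1->T, B2->T, B3->F, B4->F, B6->T; covers B1=T, B2=T, B3=F, B4=F, B6=T
union over the pool: B1=T, B2=T, B2=F, B3=F, B4=T, B4=F, B5=T, B6=T
uncovered (4 of 12): B1=F, B3=T, B5=F, B6=F
Answer: B1=F, B3=T, B5=F, B6=F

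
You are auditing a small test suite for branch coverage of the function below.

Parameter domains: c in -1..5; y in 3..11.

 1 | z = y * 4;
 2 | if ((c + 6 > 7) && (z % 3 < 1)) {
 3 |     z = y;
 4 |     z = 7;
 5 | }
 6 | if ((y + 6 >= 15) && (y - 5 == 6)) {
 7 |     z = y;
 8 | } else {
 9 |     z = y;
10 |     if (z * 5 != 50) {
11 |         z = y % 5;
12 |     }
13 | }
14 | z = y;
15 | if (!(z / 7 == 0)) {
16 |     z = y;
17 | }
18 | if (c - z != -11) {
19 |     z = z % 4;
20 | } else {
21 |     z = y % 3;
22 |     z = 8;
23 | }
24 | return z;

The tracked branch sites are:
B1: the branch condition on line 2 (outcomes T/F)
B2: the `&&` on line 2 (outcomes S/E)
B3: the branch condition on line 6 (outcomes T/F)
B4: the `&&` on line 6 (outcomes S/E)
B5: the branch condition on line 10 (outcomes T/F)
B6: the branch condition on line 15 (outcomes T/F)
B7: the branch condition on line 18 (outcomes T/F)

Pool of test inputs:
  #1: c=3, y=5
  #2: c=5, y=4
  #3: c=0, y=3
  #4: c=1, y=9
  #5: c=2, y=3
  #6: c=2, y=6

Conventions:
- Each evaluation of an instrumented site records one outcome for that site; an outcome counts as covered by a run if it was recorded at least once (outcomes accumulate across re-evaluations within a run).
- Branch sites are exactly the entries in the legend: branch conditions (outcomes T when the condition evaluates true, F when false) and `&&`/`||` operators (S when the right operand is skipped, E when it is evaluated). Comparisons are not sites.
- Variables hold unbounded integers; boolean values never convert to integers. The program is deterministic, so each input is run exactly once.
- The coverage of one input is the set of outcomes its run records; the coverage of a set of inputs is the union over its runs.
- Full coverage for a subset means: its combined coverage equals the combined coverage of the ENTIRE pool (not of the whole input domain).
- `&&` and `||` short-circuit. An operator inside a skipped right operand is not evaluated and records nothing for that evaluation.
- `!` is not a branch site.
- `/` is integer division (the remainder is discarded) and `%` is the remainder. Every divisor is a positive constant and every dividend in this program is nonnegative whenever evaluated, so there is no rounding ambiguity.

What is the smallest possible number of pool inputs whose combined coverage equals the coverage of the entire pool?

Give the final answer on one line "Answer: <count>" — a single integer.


test 1 (c=3, y=5) fires B2->E, B1->F, B4->S, B3->F, B5->T, B6->F, B7->T; hits B1=F, B2=E, B3=F, B4=S, B5=T, B6=F, B7=T
test 2 (c=5, y=4) fires B2->E, B1->F, B4->S, B3->F, B5->T, B6->F, B7->T; hits B1=F, B2=E, B3=F, B4=S, B5=T, B6=F, B7=T
test 3 (c=0, y=3) fires B2->S, B1->F, B4->S, B3->F, B5->T, B6->F, B7->T; hits B1=F, B2=S, B3=F, B4=S, B5=T, B6=F, B7=T
test 4 (c=1, y=9) fires B2->S, B1->F, B4->E, B3->F, B5->T, B6->T, B7->T; hits B1=F, B2=S, B3=F, B4=E, B5=T, B6=T, B7=T
test 5 (c=2, y=3) fires B2->E, B1->T, B4->S, B3->F, B5->T, B6->F, B7->T; hits B1=T, B2=E, B3=F, B4=S, B5=T, B6=F, B7=T
test 6 (c=2, y=6) fires B2->E, B1->T, B4->S, B3->F, B5->T, B6->F, B7->T; hits B1=T, B2=E, B3=F, B4=S, B5=T, B6=F, B7=T
pool-wide coverage (11 outcomes): B1=T, B1=F, B2=S, B2=E, B3=F, B4=S, B4=E, B5=T, B6=T, B6=F, B7=T
size 1 is not enough: best union over all size-1 subsets is 7/11
inputs {4, 5} (size 2) cover everything; no size-2 subset with a lexicographically smaller index list covers all 11
Answer: 2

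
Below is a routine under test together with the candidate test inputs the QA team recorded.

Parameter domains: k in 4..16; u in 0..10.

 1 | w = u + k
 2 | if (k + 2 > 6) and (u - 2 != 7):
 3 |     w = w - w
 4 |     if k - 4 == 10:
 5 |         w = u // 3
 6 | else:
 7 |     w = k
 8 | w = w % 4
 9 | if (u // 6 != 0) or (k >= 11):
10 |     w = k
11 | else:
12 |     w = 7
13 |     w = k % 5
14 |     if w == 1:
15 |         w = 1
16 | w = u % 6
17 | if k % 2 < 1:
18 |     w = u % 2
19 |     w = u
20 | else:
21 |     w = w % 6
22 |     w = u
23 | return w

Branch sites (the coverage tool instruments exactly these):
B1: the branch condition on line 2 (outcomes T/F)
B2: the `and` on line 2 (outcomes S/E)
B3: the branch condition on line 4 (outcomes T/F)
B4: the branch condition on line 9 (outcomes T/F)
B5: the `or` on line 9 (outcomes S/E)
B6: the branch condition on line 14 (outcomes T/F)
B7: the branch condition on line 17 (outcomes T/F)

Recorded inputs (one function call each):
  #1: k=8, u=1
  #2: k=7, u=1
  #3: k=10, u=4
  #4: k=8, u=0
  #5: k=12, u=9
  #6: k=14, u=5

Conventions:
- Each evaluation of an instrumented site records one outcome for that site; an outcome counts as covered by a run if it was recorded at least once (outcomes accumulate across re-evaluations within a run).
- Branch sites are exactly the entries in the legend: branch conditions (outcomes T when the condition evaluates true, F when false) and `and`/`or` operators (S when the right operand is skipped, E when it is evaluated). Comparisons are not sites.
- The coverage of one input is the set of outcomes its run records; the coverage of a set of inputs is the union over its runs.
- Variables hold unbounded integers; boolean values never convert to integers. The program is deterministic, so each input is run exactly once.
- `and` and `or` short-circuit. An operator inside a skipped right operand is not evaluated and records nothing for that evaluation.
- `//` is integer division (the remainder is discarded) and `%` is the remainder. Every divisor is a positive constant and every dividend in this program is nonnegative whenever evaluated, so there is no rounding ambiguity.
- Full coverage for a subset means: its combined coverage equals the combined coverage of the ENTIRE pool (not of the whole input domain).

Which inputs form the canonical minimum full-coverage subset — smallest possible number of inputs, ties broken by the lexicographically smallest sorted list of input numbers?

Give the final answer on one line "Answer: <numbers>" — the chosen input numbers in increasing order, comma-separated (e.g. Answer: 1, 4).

test 1 (k=8, u=1) fires B2->E, B1->T, B3->F, B5->E, B4->F, B6->F, B7->T; hits B1=T, B2=E, B3=F, B4=F, B5=E, B6=F, B7=T
test 2 (k=7, u=1) fires B2->E, B1->T, B3->F, B5->E, B4->F, B6->F, B7->F; hits B1=T, B2=E, B3=F, B4=F, B5=E, B6=F, B7=F
test 3 (k=10, u=4) fires B2->E, B1->T, B3->F, B5->E, B4->F, B6->F, B7->T; hits B1=T, B2=E, B3=F, B4=F, B5=E, B6=F, B7=T
test 4 (k=8, u=0) fires B2->E, B1->T, B3->F, B5->E, B4->F, B6->F, B7->T; hits B1=T, B2=E, B3=F, B4=F, B5=E, B6=F, B7=T
test 5 (k=12, u=9) fires B2->E, B1->F, B5->S, B4->T, B7->T; hits B1=F, B2=E, B4=T, B5=S, B7=T
test 6 (k=14, u=5) fires B2->E, B1->T, B3->T, B5->E, B4->T, B7->T; hits B1=T, B2=E, B3=T, B4=T, B5=E, B7=T
the full pool covers 12 outcomes: B1=T, B1=F, B2=E, B3=T, B3=F, B4=T, B4=F, B5=S, B5=E, B6=F, B7=T, B7=F
checked all size-1 subsets: none covers 12 outcomes (max 7/12)
checked all size-2 subsets: none covers 12 outcomes (max 11/12)
at size 3, {2, 5, 6} reaches all 12 outcomes; every lexicographically earlier size-3 subset fails

Answer: 2, 5, 6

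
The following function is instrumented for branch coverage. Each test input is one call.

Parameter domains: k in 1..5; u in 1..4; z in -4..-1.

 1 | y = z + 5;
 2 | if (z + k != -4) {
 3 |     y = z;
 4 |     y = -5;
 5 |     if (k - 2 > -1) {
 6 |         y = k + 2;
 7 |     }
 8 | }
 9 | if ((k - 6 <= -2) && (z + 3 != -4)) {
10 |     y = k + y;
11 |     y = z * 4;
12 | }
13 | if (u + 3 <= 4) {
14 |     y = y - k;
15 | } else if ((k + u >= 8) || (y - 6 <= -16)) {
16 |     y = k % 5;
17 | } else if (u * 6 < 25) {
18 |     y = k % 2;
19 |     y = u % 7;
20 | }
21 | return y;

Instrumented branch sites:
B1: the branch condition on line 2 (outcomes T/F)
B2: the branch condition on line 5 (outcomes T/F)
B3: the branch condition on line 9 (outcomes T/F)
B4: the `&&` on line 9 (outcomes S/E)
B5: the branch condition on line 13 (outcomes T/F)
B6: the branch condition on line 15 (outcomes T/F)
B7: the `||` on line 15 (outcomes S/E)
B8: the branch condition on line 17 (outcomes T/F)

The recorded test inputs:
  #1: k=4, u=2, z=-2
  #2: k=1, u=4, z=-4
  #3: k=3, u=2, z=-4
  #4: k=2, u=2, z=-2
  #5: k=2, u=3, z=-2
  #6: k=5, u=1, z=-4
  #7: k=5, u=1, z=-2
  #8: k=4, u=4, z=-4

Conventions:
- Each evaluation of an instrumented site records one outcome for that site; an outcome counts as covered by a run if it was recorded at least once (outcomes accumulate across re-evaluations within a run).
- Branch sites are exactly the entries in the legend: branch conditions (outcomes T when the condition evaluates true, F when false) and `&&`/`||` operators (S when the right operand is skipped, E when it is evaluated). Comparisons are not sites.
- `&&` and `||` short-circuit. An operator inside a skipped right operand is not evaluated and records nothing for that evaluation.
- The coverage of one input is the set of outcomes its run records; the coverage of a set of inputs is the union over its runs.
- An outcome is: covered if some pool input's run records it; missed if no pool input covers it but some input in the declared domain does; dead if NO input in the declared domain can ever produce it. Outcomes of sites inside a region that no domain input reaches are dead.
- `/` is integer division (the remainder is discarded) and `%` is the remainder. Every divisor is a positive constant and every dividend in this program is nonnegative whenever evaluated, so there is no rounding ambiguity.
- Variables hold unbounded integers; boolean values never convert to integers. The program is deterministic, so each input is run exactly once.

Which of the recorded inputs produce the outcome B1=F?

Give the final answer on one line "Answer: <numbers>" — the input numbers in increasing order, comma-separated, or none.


input #1 (k=4, u=2, z=-2): does not record B1=F
input #2 (k=1, u=4, z=-4): does not record B1=F
input #3 (k=3, u=2, z=-4): does not record B1=F
input #4 (k=2, u=2, z=-2): does not record B1=F
input #5 (k=2, u=3, z=-2): does not record B1=F
input #6 (k=5, u=1, z=-4): does not record B1=F
input #7 (k=5, u=1, z=-2): does not record B1=F
input #8 (k=4, u=4, z=-4): does not record B1=F
Answer: none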